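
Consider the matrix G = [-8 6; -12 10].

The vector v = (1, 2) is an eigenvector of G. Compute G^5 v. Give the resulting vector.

First find the eigenvalue: Gv = (4, 8) = 4·(1, 2), so λ = 4.
Then G^5 v = λ^5·v = 4^5·(1, 2) = 1024·(1, 2) = (1024, 2048).

(1024, 2048)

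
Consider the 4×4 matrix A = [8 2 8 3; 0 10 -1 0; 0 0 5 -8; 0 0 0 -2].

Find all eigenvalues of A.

-2, 5, 8, 10

A is upper triangular, so its eigenvalues are the diagonal entries.
Diagonal: 8, 10, 5, -2.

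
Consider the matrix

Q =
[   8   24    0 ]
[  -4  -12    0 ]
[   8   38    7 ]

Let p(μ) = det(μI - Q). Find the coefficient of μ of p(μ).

p(μ) = μ^3 - 3μ^2 - 28μ.
The coefficient of μ is -28.

-28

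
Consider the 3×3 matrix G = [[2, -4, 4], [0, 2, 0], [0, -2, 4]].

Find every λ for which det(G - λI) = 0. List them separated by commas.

Set up det(λI - G) = 0.
Expanding along the first row, p(λ) = λ^3 - 8λ^2 + 20λ - 16.
Rational-root test: λ = 4 gives p(4) = 0.
Dividing by (λ - 4) leaves λ^2 - 4λ + 4.
The quadratic factor is (λ - 2)^2.
Eigenvalues: 2, 2, 4.

2, 2, 4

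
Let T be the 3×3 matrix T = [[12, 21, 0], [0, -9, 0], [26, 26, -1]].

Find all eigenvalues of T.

-9, -1, 12

Compute the characteristic polynomial p(λ) = det(λI - T).
Expanding the 3×3 determinant: p(λ) = λ^3 - 2λ^2 - 111λ - 108.
Try λ = -1: p(-1) = 0, so -1 is a root.
Factor out (λ + 1): p(λ) = (λ + 1)·(λ^2 - 3λ - 108).
The quadratic factors as (λ + 9)·(λ - 12).
Eigenvalues: -9, -1, 12.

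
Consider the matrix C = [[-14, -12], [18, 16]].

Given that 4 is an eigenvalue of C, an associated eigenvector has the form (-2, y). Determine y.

3

We need (C - 4I)v = 0.
C - 4I = [[-18, -12], [18, 12]].
Row 1: (-18)·-2 + (-12)·y = 0
Row 2: (18)·-2 + (12)·y = 0
Solving gives y = 3.
Check: C·(-2, 3) = (-8, 12) = 4·(-2, 3).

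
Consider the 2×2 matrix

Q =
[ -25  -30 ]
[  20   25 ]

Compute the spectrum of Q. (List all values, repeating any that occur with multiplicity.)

det(Q - λI) = (-25 - λ)(25 - λ) - (-30)·(20) = λ^2 - 25.
This factors as (λ + 5)·(λ - 5) = 0.
Eigenvalues: -5, 5.

-5, 5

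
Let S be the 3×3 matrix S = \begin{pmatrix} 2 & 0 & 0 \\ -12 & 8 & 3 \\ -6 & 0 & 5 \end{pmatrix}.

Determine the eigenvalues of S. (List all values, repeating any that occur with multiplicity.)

Set up det(μI - S) = 0.
Cofactor expansion gives p(μ) = μ^3 - 15μ^2 + 66μ - 80.
Try μ = 2: p(2) = 0, so 2 is a root.
Dividing by (μ - 2) leaves μ^2 - 13μ + 40.
The quadratic factors as (μ - 5)·(μ - 8).
Eigenvalues: 2, 5, 8.

2, 5, 8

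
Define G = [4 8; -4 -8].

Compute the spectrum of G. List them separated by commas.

det(G - lambda·I) = (4 - lambda)(-8 - lambda) - (8)·(-4) = lambda^2 + 4·lambda.
This factors as (lambda + 4)·lambda = 0.
Eigenvalues: -4, 0.

-4, 0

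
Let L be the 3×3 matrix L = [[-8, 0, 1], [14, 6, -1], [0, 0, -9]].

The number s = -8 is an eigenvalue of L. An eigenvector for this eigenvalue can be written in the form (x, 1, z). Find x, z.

-1, 0

We need (L + 8I)v = 0.
L + 8I = [[0, 0, 1], [14, 14, -1], [0, 0, -1]].
Row 1: (0)·x + (0)·1 + (1)·z = 0
Row 2: (14)·x + (14)·1 + (-1)·z = 0
Row 3: (0)·x + (0)·1 + (-1)·z = 0
Solving gives x = -1, z = 0.
Check: L·(-1, 1, 0) = (8, -8, 0) = -8·(-1, 1, 0).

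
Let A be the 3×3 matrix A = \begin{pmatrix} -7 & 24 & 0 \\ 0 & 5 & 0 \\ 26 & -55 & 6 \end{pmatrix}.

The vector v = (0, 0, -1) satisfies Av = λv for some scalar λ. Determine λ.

Compute Av: A·(0, 0, -1) = (0, 0, -6).
Since Av = λv, compare component 3: -6 = λ·-1, so λ = 6.

6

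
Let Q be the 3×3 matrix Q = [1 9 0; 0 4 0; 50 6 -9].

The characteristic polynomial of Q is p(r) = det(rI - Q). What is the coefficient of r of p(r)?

-41

p(r) = r^3 + 4r^2 - 41r + 36.
The coefficient of r is -41.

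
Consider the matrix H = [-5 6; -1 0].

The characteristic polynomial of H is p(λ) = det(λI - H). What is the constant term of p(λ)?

6

p(λ) = λ^2 + 5λ + 6.
The constant term is 6.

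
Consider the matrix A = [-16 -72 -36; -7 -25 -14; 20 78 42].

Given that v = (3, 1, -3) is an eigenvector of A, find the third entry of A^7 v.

First find the eigenvalue: Av = (-12, -4, 12) = -4·(3, 1, -3), so λ = -4.
Then A^7 v = λ^7·v = (-4)^7·(3, 1, -3) = -16384·(3, 1, -3) = (-49152, -16384, 49152).

49152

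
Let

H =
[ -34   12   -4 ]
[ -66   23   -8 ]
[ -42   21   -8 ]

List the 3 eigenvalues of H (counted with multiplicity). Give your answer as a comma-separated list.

Set up det(tI - H) = 0.
Expanding the 3×3 determinant: p(t) = t^3 + 19t^2 + 98t + 80.
Try t = -1: p(-1) = 0, so -1 is a root.
Dividing by (t + 1) leaves t^2 + 18t + 80.
The quadratic factors as (t + 10)·(t + 8).
Eigenvalues: -10, -8, -1.

-10, -8, -1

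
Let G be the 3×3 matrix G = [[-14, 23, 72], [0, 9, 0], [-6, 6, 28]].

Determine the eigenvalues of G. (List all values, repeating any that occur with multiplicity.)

4, 9, 10

Compute the characteristic polynomial p(r) = det(rI - G).
Expanding along the first row, p(r) = r^3 - 23r^2 + 166r - 360.
Rational-root test: r = 10 gives p(10) = 0.
Dividing by (r - 10) leaves r^2 - 13r + 36.
The quadratic factors as (r - 4)·(r - 9).
Eigenvalues: 4, 9, 10.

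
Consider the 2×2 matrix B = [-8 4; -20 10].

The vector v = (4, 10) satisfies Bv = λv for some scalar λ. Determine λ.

2

Compute Bv: B·(4, 10) = (8, 20).
Since Bv = λv, compare component 1: 8 = λ·4, so λ = 2.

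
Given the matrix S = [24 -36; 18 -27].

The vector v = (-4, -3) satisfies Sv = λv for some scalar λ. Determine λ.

Compute Sv: S·(-4, -3) = (12, 9).
Since Sv = λv, compare component 1: 12 = λ·-4, so λ = -3.

-3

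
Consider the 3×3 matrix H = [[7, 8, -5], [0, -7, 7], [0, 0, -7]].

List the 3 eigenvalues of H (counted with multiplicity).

-7, -7, 7

H is upper triangular, so its eigenvalues are the diagonal entries.
Diagonal: 7, -7, -7.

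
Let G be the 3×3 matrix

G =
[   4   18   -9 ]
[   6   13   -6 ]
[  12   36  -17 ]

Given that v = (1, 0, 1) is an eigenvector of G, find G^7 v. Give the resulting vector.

(-78125, 0, -78125)

First find the eigenvalue: Gv = (-5, 0, -5) = -5·(1, 0, 1), so λ = -5.
Then G^7 v = λ^7·v = (-5)^7·(1, 0, 1) = -78125·(1, 0, 1) = (-78125, 0, -78125).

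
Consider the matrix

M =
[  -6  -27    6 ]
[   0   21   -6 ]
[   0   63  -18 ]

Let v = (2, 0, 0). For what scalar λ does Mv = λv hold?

-6

Compute Mv: M·(2, 0, 0) = (-12, 0, 0).
Since Mv = λv, compare component 1: -12 = λ·2, so λ = -6.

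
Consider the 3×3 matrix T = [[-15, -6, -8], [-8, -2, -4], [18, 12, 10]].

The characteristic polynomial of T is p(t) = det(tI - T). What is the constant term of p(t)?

-12

p(t) = t^3 + 7t^2 + 4t - 12.
The constant term is -12.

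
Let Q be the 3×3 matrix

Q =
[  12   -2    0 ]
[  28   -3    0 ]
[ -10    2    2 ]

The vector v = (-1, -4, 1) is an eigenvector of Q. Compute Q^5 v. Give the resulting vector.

(-1024, -4096, 1024)

First find the eigenvalue: Qv = (-4, -16, 4) = 4·(-1, -4, 1), so λ = 4.
Then Q^5 v = λ^5·v = 4^5·(-1, -4, 1) = 1024·(-1, -4, 1) = (-1024, -4096, 1024).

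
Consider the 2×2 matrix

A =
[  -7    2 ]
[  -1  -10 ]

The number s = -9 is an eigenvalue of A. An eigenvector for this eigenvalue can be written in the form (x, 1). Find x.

-1

We need (A + 9I)v = 0.
A + 9I = [[2, 2], [-1, -1]].
Row 1: (2)·x + (2)·1 = 0
Row 2: (-1)·x + (-1)·1 = 0
Solving gives x = -1.
Check: A·(-1, 1) = (9, -9) = -9·(-1, 1).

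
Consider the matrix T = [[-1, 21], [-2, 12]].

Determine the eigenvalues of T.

det(T - μI) = (-1 - μ)(12 - μ) - (21)·(-2) = μ^2 - 11μ + 30.
This factors as (μ - 5)·(μ - 6) = 0.
Eigenvalues: 5, 6.

5, 6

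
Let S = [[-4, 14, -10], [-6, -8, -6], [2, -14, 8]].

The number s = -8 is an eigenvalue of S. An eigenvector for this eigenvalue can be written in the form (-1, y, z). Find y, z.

We need (S + 8I)v = 0.
S + 8I = [[4, 14, -10], [-6, 0, -6], [2, -14, 16]].
Row 1: (4)·-1 + (14)·y + (-10)·z = 0
Row 2: (-6)·-1 + (0)·y + (-6)·z = 0
Row 3: (2)·-1 + (-14)·y + (16)·z = 0
Solving gives y = 1, z = 1.
Check: S·(-1, 1, 1) = (8, -8, -8) = -8·(-1, 1, 1).

1, 1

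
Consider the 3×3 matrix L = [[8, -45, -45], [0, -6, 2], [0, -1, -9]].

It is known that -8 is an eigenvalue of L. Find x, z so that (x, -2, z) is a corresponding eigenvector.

0, 2

We need (L + 8I)v = 0.
L + 8I = [[16, -45, -45], [0, 2, 2], [0, -1, -1]].
Row 1: (16)·x + (-45)·-2 + (-45)·z = 0
Row 2: (0)·x + (2)·-2 + (2)·z = 0
Row 3: (0)·x + (-1)·-2 + (-1)·z = 0
Solving gives x = 0, z = 2.
Check: L·(0, -2, 2) = (0, 16, -16) = -8·(0, -2, 2).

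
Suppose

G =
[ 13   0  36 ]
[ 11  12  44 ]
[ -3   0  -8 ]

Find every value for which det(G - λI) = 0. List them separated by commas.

Set up det(μI - G) = 0.
Cofactor expansion gives p(μ) = μ^3 - 17μ^2 + 64μ - 48.
Since p(1) = 0, μ = 1 is a root.
Factor out (μ - 1): p(μ) = (μ - 1)·(μ^2 - 16μ + 48).
The quadratic factors as (μ - 4)·(μ - 12).
Eigenvalues: 1, 4, 12.

1, 4, 12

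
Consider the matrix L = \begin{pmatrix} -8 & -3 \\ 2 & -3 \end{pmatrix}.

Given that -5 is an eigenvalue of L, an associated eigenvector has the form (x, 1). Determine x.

-1

We need (L + 5I)v = 0.
L + 5I = [[-3, -3], [2, 2]].
Row 1: (-3)·x + (-3)·1 = 0
Row 2: (2)·x + (2)·1 = 0
Solving gives x = -1.
Check: L·(-1, 1) = (5, -5) = -5·(-1, 1).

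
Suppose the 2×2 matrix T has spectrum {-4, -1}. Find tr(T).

trace(T) is the sum of the eigenvalues: (-4) + (-1) = -5.

-5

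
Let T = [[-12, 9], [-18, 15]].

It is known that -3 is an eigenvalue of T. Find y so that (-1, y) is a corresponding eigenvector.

We need (T + 3I)v = 0.
T + 3I = [[-9, 9], [-18, 18]].
Row 1: (-9)·-1 + (9)·y = 0
Row 2: (-18)·-1 + (18)·y = 0
Solving gives y = -1.
Check: T·(-1, -1) = (3, 3) = -3·(-1, -1).

-1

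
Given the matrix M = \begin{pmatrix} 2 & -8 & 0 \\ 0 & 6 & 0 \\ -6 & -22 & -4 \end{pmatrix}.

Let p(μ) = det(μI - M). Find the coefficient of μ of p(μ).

p(μ) = μ^3 - 4μ^2 - 20μ + 48.
The coefficient of μ is -20.

-20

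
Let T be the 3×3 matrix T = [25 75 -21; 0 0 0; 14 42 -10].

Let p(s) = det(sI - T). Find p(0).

p(0) = det(0·I − T) = det(−T) = (−1)^3·det(T).
det(T) = 0, so p(0) = 0.

0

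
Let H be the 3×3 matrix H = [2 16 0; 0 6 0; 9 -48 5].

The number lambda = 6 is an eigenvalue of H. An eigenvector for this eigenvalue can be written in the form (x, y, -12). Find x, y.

We need (H - 6I)v = 0.
H - 6I = [[-4, 16, 0], [0, 0, 0], [9, -48, -1]].
Row 1: (-4)·x + (16)·y + (0)·-12 = 0
Row 2: (0)·x + (0)·y + (0)·-12 = 0
Row 3: (9)·x + (-48)·y + (-1)·-12 = 0
Solving gives x = 4, y = 1.
Check: H·(4, 1, -12) = (24, 6, -72) = 6·(4, 1, -12).

4, 1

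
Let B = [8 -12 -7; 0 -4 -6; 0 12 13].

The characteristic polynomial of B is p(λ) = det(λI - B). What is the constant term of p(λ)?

p(λ) = λ^3 - 17λ^2 + 92λ - 160.
The constant term is -160.

-160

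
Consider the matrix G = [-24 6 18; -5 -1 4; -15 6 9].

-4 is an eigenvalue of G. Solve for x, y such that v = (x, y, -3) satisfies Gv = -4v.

-3, -1

We need (G + 4I)v = 0.
G + 4I = [[-20, 6, 18], [-5, 3, 4], [-15, 6, 13]].
Row 1: (-20)·x + (6)·y + (18)·-3 = 0
Row 2: (-5)·x + (3)·y + (4)·-3 = 0
Row 3: (-15)·x + (6)·y + (13)·-3 = 0
Solving gives x = -3, y = -1.
Check: G·(-3, -1, -3) = (12, 4, 12) = -4·(-3, -1, -3).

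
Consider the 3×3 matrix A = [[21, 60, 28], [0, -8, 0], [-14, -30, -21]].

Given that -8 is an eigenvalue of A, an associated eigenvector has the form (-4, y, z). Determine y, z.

1, 2

We need (A + 8I)v = 0.
A + 8I = [[29, 60, 28], [0, 0, 0], [-14, -30, -13]].
Row 1: (29)·-4 + (60)·y + (28)·z = 0
Row 2: (0)·-4 + (0)·y + (0)·z = 0
Row 3: (-14)·-4 + (-30)·y + (-13)·z = 0
Solving gives y = 1, z = 2.
Check: A·(-4, 1, 2) = (32, -8, -16) = -8·(-4, 1, 2).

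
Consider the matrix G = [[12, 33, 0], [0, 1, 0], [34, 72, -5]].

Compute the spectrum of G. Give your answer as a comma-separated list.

The characteristic polynomial is p(μ) = det(μI - G).
Expanding the 3×3 determinant: p(μ) = μ^3 - 8μ^2 - 53μ + 60.
Try μ = 1: p(1) = 0, so 1 is a root.
Factor out (μ - 1): p(μ) = (μ - 1)·(μ^2 - 7μ - 60).
The quadratic factors as (μ + 5)·(μ - 12).
Eigenvalues: -5, 1, 12.

-5, 1, 12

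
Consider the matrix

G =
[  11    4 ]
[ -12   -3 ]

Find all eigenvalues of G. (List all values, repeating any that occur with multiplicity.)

3, 5

det(G - lambda·I) = (11 - lambda)(-3 - lambda) - (4)·(-12) = lambda^2 - 8·lambda + 15.
This factors as (lambda - 3)·(lambda - 5) = 0.
Eigenvalues: 3, 5.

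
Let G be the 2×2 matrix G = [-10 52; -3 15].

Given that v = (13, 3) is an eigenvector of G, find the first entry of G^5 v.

First find the eigenvalue: Gv = (26, 6) = 2·(13, 3), so λ = 2.
Then G^5 v = λ^5·v = 2^5·(13, 3) = 32·(13, 3) = (416, 96).

416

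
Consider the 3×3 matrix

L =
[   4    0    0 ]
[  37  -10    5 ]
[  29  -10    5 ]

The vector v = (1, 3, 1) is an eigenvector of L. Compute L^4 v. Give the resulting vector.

(256, 768, 256)

First find the eigenvalue: Lv = (4, 12, 4) = 4·(1, 3, 1), so λ = 4.
Then L^4 v = λ^4·v = 4^4·(1, 3, 1) = 256·(1, 3, 1) = (256, 768, 256).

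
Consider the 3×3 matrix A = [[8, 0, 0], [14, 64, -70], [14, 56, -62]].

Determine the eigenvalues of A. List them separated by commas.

The characteristic polynomial is p(r) = det(rI - A).
Expanding the 3×3 determinant: p(r) = r^3 - 10r^2 - 32r + 384.
Since p(-6) = 0, r = -6 is a root.
Factor out (r + 6): p(r) = (r + 6)·(r^2 - 16r + 64).
The quadratic factor is (r - 8)^2.
Eigenvalues: -6, 8, 8.

-6, 8, 8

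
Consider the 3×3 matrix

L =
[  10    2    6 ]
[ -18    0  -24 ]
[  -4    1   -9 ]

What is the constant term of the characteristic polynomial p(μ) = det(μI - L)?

p(0) = det(0·I − L) = det(−L) = (−1)^3·det(L).
det(L) = 0, so p(0) = 0.

0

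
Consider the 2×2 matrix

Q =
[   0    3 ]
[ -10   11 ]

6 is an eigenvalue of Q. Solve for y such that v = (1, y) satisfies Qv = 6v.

We need (Q - 6I)v = 0.
Q - 6I = [[-6, 3], [-10, 5]].
Row 1: (-6)·1 + (3)·y = 0
Row 2: (-10)·1 + (5)·y = 0
Solving gives y = 2.
Check: Q·(1, 2) = (6, 12) = 6·(1, 2).

2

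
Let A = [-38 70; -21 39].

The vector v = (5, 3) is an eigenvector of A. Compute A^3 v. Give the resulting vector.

(320, 192)

First find the eigenvalue: Av = (20, 12) = 4·(5, 3), so λ = 4.
Then A^3 v = λ^3·v = 4^3·(5, 3) = 64·(5, 3) = (320, 192).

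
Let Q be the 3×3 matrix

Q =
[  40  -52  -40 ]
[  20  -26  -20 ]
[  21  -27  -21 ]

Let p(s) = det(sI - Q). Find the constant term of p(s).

p(s) = s^3 + 7s^2 + 6s.
The constant term is 0.

0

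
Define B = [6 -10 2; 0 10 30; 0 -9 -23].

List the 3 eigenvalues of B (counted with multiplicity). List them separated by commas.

The characteristic polynomial is p(μ) = det(μI - B).
Expanding along the first row, p(μ) = μ^3 + 7μ^2 - 38μ - 240.
Try μ = 6: p(6) = 0, so 6 is a root.
Dividing by (μ - 6) leaves μ^2 + 13μ + 40.
The quadratic factors as (μ + 8)·(μ + 5).
Eigenvalues: -8, -5, 6.

-8, -5, 6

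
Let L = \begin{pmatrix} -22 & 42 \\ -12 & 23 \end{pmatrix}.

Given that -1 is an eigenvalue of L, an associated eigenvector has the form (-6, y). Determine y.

-3

We need (L + 1I)v = 0.
L + 1I = [[-21, 42], [-12, 24]].
Row 1: (-21)·-6 + (42)·y = 0
Row 2: (-12)·-6 + (24)·y = 0
Solving gives y = -3.
Check: L·(-6, -3) = (6, 3) = -1·(-6, -3).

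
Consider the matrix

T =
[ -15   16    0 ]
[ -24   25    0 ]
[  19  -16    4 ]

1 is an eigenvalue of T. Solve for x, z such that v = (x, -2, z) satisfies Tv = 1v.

We need (T - 1I)v = 0.
T - 1I = [[-16, 16, 0], [-24, 24, 0], [19, -16, 3]].
Row 1: (-16)·x + (16)·-2 + (0)·z = 0
Row 2: (-24)·x + (24)·-2 + (0)·z = 0
Row 3: (19)·x + (-16)·-2 + (3)·z = 0
Solving gives x = -2, z = 2.
Check: T·(-2, -2, 2) = (-2, -2, 2) = 1·(-2, -2, 2).

-2, 2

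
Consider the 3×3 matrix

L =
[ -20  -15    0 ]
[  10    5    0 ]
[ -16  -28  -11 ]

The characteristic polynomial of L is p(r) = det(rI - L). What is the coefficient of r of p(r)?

p(r) = r^3 + 26r^2 + 215r + 550.
The coefficient of r is 215.

215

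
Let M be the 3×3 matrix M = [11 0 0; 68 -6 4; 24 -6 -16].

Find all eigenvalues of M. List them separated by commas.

Compute the characteristic polynomial p(λ) = det(λI - M).
Expanding the 3×3 determinant: p(λ) = λ^3 + 11λ^2 - 122λ - 1320.
Rational-root test: λ = -10 gives p(-10) = 0.
Dividing by (λ + 10) leaves λ^2 + λ - 132.
The quadratic factors as (λ + 12)·(λ - 11).
Eigenvalues: -12, -10, 11.

-12, -10, 11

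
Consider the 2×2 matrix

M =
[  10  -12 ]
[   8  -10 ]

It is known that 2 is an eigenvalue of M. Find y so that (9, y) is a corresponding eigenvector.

We need (M - 2I)v = 0.
M - 2I = [[8, -12], [8, -12]].
Row 1: (8)·9 + (-12)·y = 0
Row 2: (8)·9 + (-12)·y = 0
Solving gives y = 6.
Check: M·(9, 6) = (18, 12) = 2·(9, 6).

6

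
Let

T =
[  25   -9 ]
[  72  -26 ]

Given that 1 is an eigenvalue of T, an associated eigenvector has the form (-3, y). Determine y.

-8

We need (T - 1I)v = 0.
T - 1I = [[24, -9], [72, -27]].
Row 1: (24)·-3 + (-9)·y = 0
Row 2: (72)·-3 + (-27)·y = 0
Solving gives y = -8.
Check: T·(-3, -8) = (-3, -8) = 1·(-3, -8).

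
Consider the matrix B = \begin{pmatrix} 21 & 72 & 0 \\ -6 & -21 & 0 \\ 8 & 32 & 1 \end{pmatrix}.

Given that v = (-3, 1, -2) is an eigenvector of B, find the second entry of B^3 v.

-27

First find the eigenvalue: Bv = (9, -3, 6) = -3·(-3, 1, -2), so λ = -3.
Then B^3 v = λ^3·v = (-3)^3·(-3, 1, -2) = -27·(-3, 1, -2) = (81, -27, 54).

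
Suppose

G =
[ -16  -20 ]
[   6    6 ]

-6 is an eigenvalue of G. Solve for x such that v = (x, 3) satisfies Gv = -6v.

-6

We need (G + 6I)v = 0.
G + 6I = [[-10, -20], [6, 12]].
Row 1: (-10)·x + (-20)·3 = 0
Row 2: (6)·x + (12)·3 = 0
Solving gives x = -6.
Check: G·(-6, 3) = (36, -18) = -6·(-6, 3).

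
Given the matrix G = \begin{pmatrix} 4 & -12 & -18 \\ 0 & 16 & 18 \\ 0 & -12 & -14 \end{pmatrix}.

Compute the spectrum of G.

-2, 4, 4

Compute the characteristic polynomial p(t) = det(tI - G).
Expanding the 3×3 determinant: p(t) = t^3 - 6t^2 + 32.
Since p(-2) = 0, t = -2 is a root.
Dividing by (t + 2) leaves t^2 - 8t + 16.
The quadratic factor is (t - 4)^2.
Eigenvalues: -2, 4, 4.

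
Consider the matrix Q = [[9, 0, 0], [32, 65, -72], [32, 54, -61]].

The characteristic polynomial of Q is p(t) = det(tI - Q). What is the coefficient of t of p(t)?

-41

p(t) = t^3 - 13t^2 - 41t + 693.
The coefficient of t is -41.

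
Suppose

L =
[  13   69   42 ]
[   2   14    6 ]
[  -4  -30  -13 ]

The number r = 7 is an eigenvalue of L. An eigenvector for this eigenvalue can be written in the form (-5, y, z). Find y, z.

-2, 4

We need (L - 7I)v = 0.
L - 7I = [[6, 69, 42], [2, 7, 6], [-4, -30, -20]].
Row 1: (6)·-5 + (69)·y + (42)·z = 0
Row 2: (2)·-5 + (7)·y + (6)·z = 0
Row 3: (-4)·-5 + (-30)·y + (-20)·z = 0
Solving gives y = -2, z = 4.
Check: L·(-5, -2, 4) = (-35, -14, 28) = 7·(-5, -2, 4).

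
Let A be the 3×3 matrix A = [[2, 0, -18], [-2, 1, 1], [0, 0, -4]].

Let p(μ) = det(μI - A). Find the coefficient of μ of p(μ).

p(μ) = μ^3 + μ^2 - 10μ + 8.
The coefficient of μ is -10.

-10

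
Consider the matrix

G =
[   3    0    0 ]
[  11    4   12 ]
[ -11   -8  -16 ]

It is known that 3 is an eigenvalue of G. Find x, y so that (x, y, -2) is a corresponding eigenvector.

2, 2

We need (G - 3I)v = 0.
G - 3I = [[0, 0, 0], [11, 1, 12], [-11, -8, -19]].
Row 1: (0)·x + (0)·y + (0)·-2 = 0
Row 2: (11)·x + (1)·y + (12)·-2 = 0
Row 3: (-11)·x + (-8)·y + (-19)·-2 = 0
Solving gives x = 2, y = 2.
Check: G·(2, 2, -2) = (6, 6, -6) = 3·(2, 2, -2).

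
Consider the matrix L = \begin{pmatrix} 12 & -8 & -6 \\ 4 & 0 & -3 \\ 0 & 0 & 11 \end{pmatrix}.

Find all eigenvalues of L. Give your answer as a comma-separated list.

Compute the characteristic polynomial p(lambda) = det(lambda·I - L).
Expanding the 3×3 determinant: p(lambda) = lambda^3 - 23·lambda^2 + 164·lambda - 352.
Since p(4) = 0, lambda = 4 is a root.
Factor out (lambda - 4): p(lambda) = (lambda - 4)·(lambda^2 - 19·lambda + 88).
The quadratic factors as (lambda - 8)·(lambda - 11).
Eigenvalues: 4, 8, 11.

4, 8, 11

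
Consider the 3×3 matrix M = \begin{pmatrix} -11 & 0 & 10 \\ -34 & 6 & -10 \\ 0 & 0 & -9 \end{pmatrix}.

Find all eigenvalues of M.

The characteristic polynomial is p(λ) = det(λI - M).
Expanding along the first row, p(λ) = λ^3 + 14λ^2 - 21λ - 594.
Try λ = 6: p(6) = 0, so 6 is a root.
Dividing by (λ - 6) leaves λ^2 + 20λ + 99.
The quadratic factors as (λ + 11)·(λ + 9).
Eigenvalues: -11, -9, 6.

-11, -9, 6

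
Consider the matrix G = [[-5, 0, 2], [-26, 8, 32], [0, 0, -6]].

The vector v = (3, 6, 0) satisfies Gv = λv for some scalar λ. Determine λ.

Compute Gv: G·(3, 6, 0) = (-15, -30, 0).
Since Gv = λv, compare component 1: -15 = λ·3, so λ = -5.

-5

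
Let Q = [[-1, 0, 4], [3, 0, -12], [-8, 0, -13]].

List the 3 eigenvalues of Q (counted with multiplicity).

Set up det(lambda·I - Q) = 0.
Expanding along the first row, p(lambda) = lambda^3 + 14·lambda^2 + 45·lambda.
Try lambda = -5: p(-5) = 0, so -5 is a root.
Factor out (lambda + 5): p(lambda) = (lambda + 5)·(lambda^2 + 9·lambda).
The quadratic factors as (lambda + 9)·lambda.
Eigenvalues: -9, -5, 0.

-9, -5, 0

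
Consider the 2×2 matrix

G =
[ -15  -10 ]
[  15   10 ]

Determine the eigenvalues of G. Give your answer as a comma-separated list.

-5, 0

det(G - λI) = (-15 - λ)(10 - λ) - (-10)·(15) = λ^2 + 5λ.
This factors as (λ + 5)·λ = 0.
Eigenvalues: -5, 0.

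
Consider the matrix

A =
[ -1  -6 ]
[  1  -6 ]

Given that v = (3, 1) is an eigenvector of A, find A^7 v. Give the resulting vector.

First find the eigenvalue: Av = (-9, -3) = -3·(3, 1), so λ = -3.
Then A^7 v = λ^7·v = (-3)^7·(3, 1) = -2187·(3, 1) = (-6561, -2187).

(-6561, -2187)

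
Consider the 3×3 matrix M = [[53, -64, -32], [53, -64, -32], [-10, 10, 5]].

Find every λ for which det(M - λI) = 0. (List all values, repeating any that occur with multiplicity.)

-11, 0, 5

Set up det(sI - M) = 0.
Cofactor expansion gives p(s) = s^3 + 6s^2 - 55s.
Since p(0) = 0, s = 0 is a root.
Factor out s: p(s) = s·(s^2 + 6s - 55).
The quadratic factors as (s + 11)·(s - 5).
Eigenvalues: -11, 0, 5.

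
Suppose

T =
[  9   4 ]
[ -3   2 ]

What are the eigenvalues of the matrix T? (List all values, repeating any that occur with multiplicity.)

det(T - sI) = (9 - s)(2 - s) - (4)·(-3) = s^2 - 11s + 30.
This factors as (s - 5)·(s - 6) = 0.
Eigenvalues: 5, 6.

5, 6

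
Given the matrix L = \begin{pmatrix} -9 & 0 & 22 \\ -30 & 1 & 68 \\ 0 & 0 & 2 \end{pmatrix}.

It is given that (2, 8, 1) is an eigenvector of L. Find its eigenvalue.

Compute Lv: L·(2, 8, 1) = (4, 16, 2).
Since Lv = λv, compare component 1: 4 = λ·2, so λ = 2.

2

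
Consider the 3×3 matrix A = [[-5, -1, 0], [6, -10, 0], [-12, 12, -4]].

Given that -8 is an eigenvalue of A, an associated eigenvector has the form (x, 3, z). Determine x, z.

We need (A + 8I)v = 0.
A + 8I = [[3, -1, 0], [6, -2, 0], [-12, 12, 4]].
Row 1: (3)·x + (-1)·3 + (0)·z = 0
Row 2: (6)·x + (-2)·3 + (0)·z = 0
Row 3: (-12)·x + (12)·3 + (4)·z = 0
Solving gives x = 1, z = -6.
Check: A·(1, 3, -6) = (-8, -24, 48) = -8·(1, 3, -6).

1, -6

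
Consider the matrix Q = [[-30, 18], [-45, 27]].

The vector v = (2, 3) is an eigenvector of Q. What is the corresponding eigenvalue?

Compute Qv: Q·(2, 3) = (-6, -9).
Since Qv = λv, compare component 1: -6 = λ·2, so λ = -3.

-3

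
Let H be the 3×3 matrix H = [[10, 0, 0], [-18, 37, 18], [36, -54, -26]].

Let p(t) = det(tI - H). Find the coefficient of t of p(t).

p(t) = t^3 - 21t^2 + 120t - 100.
The coefficient of t is 120.

120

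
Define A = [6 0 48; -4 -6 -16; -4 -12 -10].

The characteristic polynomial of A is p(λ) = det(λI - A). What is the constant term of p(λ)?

p(λ) = λ^3 + 10λ^2 - 36λ - 360.
The constant term is -360.

-360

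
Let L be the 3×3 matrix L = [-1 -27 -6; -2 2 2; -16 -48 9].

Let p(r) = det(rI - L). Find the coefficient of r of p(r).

-47

p(r) = r^3 - 10r^2 - 47r + 504.
The coefficient of r is -47.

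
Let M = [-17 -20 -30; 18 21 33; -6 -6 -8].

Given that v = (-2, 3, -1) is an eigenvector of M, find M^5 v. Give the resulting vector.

First find the eigenvalue: Mv = (4, -6, 2) = -2·(-2, 3, -1), so λ = -2.
Then M^5 v = λ^5·v = (-2)^5·(-2, 3, -1) = -32·(-2, 3, -1) = (64, -96, 32).

(64, -96, 32)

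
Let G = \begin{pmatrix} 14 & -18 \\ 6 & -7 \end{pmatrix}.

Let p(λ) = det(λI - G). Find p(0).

10

p(0) = det(0·I − G) = det(−G) = (−1)^2·det(G).
det(G) = 10, so p(0) = 10.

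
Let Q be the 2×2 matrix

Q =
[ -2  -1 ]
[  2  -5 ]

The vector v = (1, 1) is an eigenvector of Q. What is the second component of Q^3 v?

First find the eigenvalue: Qv = (-3, -3) = -3·(1, 1), so λ = -3.
Then Q^3 v = λ^3·v = (-3)^3·(1, 1) = -27·(1, 1) = (-27, -27).

-27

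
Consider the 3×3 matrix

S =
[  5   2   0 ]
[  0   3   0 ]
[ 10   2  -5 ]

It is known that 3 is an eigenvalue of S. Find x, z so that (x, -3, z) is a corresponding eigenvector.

3, 3

We need (S - 3I)v = 0.
S - 3I = [[2, 2, 0], [0, 0, 0], [10, 2, -8]].
Row 1: (2)·x + (2)·-3 + (0)·z = 0
Row 2: (0)·x + (0)·-3 + (0)·z = 0
Row 3: (10)·x + (2)·-3 + (-8)·z = 0
Solving gives x = 3, z = 3.
Check: S·(3, -3, 3) = (9, -9, 9) = 3·(3, -3, 3).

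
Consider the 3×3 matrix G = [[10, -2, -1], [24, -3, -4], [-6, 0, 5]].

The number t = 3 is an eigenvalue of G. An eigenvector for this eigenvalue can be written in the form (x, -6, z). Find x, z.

We need (G - 3I)v = 0.
G - 3I = [[7, -2, -1], [24, -6, -4], [-6, 0, 2]].
Row 1: (7)·x + (-2)·-6 + (-1)·z = 0
Row 2: (24)·x + (-6)·-6 + (-4)·z = 0
Row 3: (-6)·x + (0)·-6 + (2)·z = 0
Solving gives x = -3, z = -9.
Check: G·(-3, -6, -9) = (-9, -18, -27) = 3·(-3, -6, -9).

-3, -9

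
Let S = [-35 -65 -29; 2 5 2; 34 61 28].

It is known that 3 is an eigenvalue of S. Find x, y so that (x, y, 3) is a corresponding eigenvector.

We need (S - 3I)v = 0.
S - 3I = [[-38, -65, -29], [2, 2, 2], [34, 61, 25]].
Row 1: (-38)·x + (-65)·y + (-29)·3 = 0
Row 2: (2)·x + (2)·y + (2)·3 = 0
Row 3: (34)·x + (61)·y + (25)·3 = 0
Solving gives x = -4, y = 1.
Check: S·(-4, 1, 3) = (-12, 3, 9) = 3·(-4, 1, 3).

-4, 1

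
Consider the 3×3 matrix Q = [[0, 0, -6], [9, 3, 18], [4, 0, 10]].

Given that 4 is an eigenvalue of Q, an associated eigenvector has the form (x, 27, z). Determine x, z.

We need (Q - 4I)v = 0.
Q - 4I = [[-4, 0, -6], [9, -1, 18], [4, 0, 6]].
Row 1: (-4)·x + (0)·27 + (-6)·z = 0
Row 2: (9)·x + (-1)·27 + (18)·z = 0
Row 3: (4)·x + (0)·27 + (6)·z = 0
Solving gives x = -9, z = 6.
Check: Q·(-9, 27, 6) = (-36, 108, 24) = 4·(-9, 27, 6).

-9, 6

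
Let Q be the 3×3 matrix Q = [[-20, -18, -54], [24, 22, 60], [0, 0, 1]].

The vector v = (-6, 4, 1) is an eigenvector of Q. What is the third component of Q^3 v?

First find the eigenvalue: Qv = (-6, 4, 1) = 1·(-6, 4, 1), so λ = 1.
Then Q^3 v = λ^3·v = 1^3·(-6, 4, 1) = 1·(-6, 4, 1) = (-6, 4, 1).

1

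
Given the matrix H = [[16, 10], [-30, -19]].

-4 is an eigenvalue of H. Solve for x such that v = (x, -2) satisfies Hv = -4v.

We need (H + 4I)v = 0.
H + 4I = [[20, 10], [-30, -15]].
Row 1: (20)·x + (10)·-2 = 0
Row 2: (-30)·x + (-15)·-2 = 0
Solving gives x = 1.
Check: H·(1, -2) = (-4, 8) = -4·(1, -2).

1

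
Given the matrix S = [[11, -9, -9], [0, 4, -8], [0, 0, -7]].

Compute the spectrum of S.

-7, 4, 11

S is upper triangular, so its eigenvalues are the diagonal entries.
Diagonal: 11, 4, -7.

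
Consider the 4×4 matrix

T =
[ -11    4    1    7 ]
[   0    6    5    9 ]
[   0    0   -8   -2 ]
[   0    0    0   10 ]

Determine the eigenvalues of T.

T is upper triangular, so its eigenvalues are the diagonal entries.
Diagonal: -11, 6, -8, 10.

-11, -8, 6, 10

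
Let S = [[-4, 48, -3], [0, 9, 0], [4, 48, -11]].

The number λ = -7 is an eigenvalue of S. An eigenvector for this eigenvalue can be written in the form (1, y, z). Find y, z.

We need (S + 7I)v = 0.
S + 7I = [[3, 48, -3], [0, 16, 0], [4, 48, -4]].
Row 1: (3)·1 + (48)·y + (-3)·z = 0
Row 2: (0)·1 + (16)·y + (0)·z = 0
Row 3: (4)·1 + (48)·y + (-4)·z = 0
Solving gives y = 0, z = 1.
Check: S·(1, 0, 1) = (-7, 0, -7) = -7·(1, 0, 1).

0, 1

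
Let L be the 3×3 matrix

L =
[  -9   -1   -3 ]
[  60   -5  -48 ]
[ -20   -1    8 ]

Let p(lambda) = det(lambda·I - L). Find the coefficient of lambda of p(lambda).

-115

p(lambda) = lambda^3 + 6·lambda^2 - 115·lambda - 792.
The coefficient of lambda is -115.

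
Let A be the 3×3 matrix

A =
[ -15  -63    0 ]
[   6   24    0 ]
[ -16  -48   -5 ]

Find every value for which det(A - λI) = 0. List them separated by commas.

-5, 3, 6

The characteristic polynomial is p(s) = det(sI - A).
Expanding along the first row, p(s) = s^3 - 4s^2 - 27s + 90.
Rational-root test: s = -5 gives p(-5) = 0.
Factor out (s + 5): p(s) = (s + 5)·(s^2 - 9s + 18).
The quadratic factors as (s - 3)·(s - 6).
Eigenvalues: -5, 3, 6.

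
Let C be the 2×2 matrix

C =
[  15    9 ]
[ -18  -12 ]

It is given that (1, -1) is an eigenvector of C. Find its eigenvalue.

6

Compute Cv: C·(1, -1) = (6, -6).
Since Cv = λv, compare component 1: 6 = λ·1, so λ = 6.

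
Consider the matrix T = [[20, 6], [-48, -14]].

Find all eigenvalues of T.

2, 4

det(T - rI) = (20 - r)(-14 - r) - (6)·(-48) = r^2 - 6r + 8.
This factors as (r - 2)·(r - 4) = 0.
Eigenvalues: 2, 4.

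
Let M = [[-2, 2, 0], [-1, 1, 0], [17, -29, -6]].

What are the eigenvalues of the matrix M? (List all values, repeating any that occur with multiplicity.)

-6, -1, 0

The characteristic polynomial is p(lambda) = det(lambda·I - M).
Cofactor expansion gives p(lambda) = lambda^3 + 7·lambda^2 + 6·lambda.
Try lambda = 0: p(0) = 0, so 0 is a root.
Dividing by lambda leaves lambda^2 + 7·lambda + 6.
The quadratic factors as (lambda + 6)·(lambda + 1).
Eigenvalues: -6, -1, 0.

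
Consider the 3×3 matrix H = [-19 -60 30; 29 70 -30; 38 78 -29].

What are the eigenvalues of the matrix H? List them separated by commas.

Compute the characteristic polynomial p(t) = det(tI - H).
Cofactor expansion gives p(t) = t^3 - 22t^2 + 131t - 110.
Rational-root test: t = 1 gives p(1) = 0.
Dividing by (t - 1) leaves t^2 - 21t + 110.
The quadratic factors as (t - 10)·(t - 11).
Eigenvalues: 1, 10, 11.

1, 10, 11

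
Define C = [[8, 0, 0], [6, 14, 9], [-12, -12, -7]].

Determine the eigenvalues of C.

2, 5, 8

Compute the characteristic polynomial p(μ) = det(μI - C).
Expanding the 3×3 determinant: p(μ) = μ^3 - 15μ^2 + 66μ - 80.
Since p(2) = 0, μ = 2 is a root.
Dividing by (μ - 2) leaves μ^2 - 13μ + 40.
The quadratic factors as (μ - 5)·(μ - 8).
Eigenvalues: 2, 5, 8.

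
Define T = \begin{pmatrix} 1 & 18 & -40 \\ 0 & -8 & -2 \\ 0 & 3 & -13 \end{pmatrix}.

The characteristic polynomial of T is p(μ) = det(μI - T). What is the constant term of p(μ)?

-110

p(μ) = μ^3 + 20μ^2 + 89μ - 110.
The constant term is -110.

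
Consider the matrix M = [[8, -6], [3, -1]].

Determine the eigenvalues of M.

det(M - rI) = (8 - r)(-1 - r) - (-6)·(3) = r^2 - 7r + 10.
This factors as (r - 2)·(r - 5) = 0.
Eigenvalues: 2, 5.

2, 5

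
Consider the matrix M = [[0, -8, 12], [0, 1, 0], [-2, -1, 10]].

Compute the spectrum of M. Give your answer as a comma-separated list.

1, 4, 6

Set up det(lambda·I - M) = 0.
Expanding the 3×3 determinant: p(lambda) = lambda^3 - 11·lambda^2 + 34·lambda - 24.
Since p(1) = 0, lambda = 1 is a root.
Factor out (lambda - 1): p(lambda) = (lambda - 1)·(lambda^2 - 10·lambda + 24).
The quadratic factors as (lambda - 4)·(lambda - 6).
Eigenvalues: 1, 4, 6.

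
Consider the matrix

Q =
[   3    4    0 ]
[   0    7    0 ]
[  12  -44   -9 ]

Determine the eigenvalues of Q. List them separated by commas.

Compute the characteristic polynomial p(λ) = det(λI - Q).
Expanding along the first row, p(λ) = λ^3 - λ^2 - 69λ + 189.
Try λ = 3: p(3) = 0, so 3 is a root.
Dividing by (λ - 3) leaves λ^2 + 2λ - 63.
The quadratic factors as (λ + 9)·(λ - 7).
Eigenvalues: -9, 3, 7.

-9, 3, 7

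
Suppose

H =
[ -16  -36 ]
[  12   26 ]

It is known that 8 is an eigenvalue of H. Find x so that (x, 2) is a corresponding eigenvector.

-3

We need (H - 8I)v = 0.
H - 8I = [[-24, -36], [12, 18]].
Row 1: (-24)·x + (-36)·2 = 0
Row 2: (12)·x + (18)·2 = 0
Solving gives x = -3.
Check: H·(-3, 2) = (-24, 16) = 8·(-3, 2).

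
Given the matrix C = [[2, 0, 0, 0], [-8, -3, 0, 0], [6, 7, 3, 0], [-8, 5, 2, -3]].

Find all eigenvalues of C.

-3, -3, 2, 3

C is lower triangular, so its eigenvalues are the diagonal entries.
Diagonal: 2, -3, 3, -3.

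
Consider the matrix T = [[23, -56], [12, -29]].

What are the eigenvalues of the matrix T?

det(T - sI) = (23 - s)(-29 - s) - (-56)·(12) = s^2 + 6s + 5.
This factors as (s + 5)·(s + 1) = 0.
Eigenvalues: -5, -1.

-5, -1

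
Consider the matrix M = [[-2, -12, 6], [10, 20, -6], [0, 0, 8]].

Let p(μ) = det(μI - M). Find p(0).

p(0) = det(0·I − M) = det(−M) = (−1)^3·det(M).
det(M) = 640, so p(0) = -640.

-640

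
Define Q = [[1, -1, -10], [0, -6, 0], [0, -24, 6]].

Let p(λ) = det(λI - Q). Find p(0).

36

p(0) = det(0·I − Q) = det(−Q) = (−1)^3·det(Q).
det(Q) = -36, so p(0) = 36.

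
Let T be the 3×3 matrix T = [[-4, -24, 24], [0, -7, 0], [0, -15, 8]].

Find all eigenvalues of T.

Set up det(μI - T) = 0.
Cofactor expansion gives p(μ) = μ^3 + 3μ^2 - 60μ - 224.
Try μ = -4: p(-4) = 0, so -4 is a root.
Factor out (μ + 4): p(μ) = (μ + 4)·(μ^2 - μ - 56).
The quadratic factors as (μ + 7)·(μ - 8).
Eigenvalues: -7, -4, 8.

-7, -4, 8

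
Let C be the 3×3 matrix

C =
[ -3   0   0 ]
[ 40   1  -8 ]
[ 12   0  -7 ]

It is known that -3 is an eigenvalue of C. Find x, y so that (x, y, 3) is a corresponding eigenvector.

We need (C + 3I)v = 0.
C + 3I = [[0, 0, 0], [40, 4, -8], [12, 0, -4]].
Row 1: (0)·x + (0)·y + (0)·3 = 0
Row 2: (40)·x + (4)·y + (-8)·3 = 0
Row 3: (12)·x + (0)·y + (-4)·3 = 0
Solving gives x = 1, y = -4.
Check: C·(1, -4, 3) = (-3, 12, -9) = -3·(1, -4, 3).

1, -4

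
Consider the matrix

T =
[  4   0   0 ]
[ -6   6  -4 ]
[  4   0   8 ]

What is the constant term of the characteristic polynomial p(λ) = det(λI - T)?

-192

p(0) = det(0·I − T) = det(−T) = (−1)^3·det(T).
det(T) = 192, so p(0) = -192.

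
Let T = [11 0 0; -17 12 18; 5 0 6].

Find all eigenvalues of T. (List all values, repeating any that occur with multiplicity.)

6, 11, 12

Set up det(tI - T) = 0.
Expanding along the first row, p(t) = t^3 - 29t^2 + 270t - 792.
Try t = 6: p(6) = 0, so 6 is a root.
Dividing by (t - 6) leaves t^2 - 23t + 132.
The quadratic factors as (t - 11)·(t - 12).
Eigenvalues: 6, 11, 12.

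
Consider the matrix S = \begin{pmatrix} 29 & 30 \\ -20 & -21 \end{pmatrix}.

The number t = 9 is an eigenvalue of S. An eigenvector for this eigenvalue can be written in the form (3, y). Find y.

We need (S - 9I)v = 0.
S - 9I = [[20, 30], [-20, -30]].
Row 1: (20)·3 + (30)·y = 0
Row 2: (-20)·3 + (-30)·y = 0
Solving gives y = -2.
Check: S·(3, -2) = (27, -18) = 9·(3, -2).

-2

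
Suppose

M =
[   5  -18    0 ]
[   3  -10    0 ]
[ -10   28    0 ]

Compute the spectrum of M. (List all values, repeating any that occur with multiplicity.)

-4, -1, 0

Compute the characteristic polynomial p(λ) = det(λI - M).
Expanding the 3×3 determinant: p(λ) = λ^3 + 5λ^2 + 4λ.
Try λ = 0: p(0) = 0, so 0 is a root.
Dividing by λ leaves λ^2 + 5λ + 4.
The quadratic factors as (λ + 4)·(λ + 1).
Eigenvalues: -4, -1, 0.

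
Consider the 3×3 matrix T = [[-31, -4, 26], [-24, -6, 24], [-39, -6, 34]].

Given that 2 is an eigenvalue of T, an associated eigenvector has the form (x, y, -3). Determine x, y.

We need (T - 2I)v = 0.
T - 2I = [[-33, -4, 26], [-24, -8, 24], [-39, -6, 32]].
Row 1: (-33)·x + (-4)·y + (26)·-3 = 0
Row 2: (-24)·x + (-8)·y + (24)·-3 = 0
Row 3: (-39)·x + (-6)·y + (32)·-3 = 0
Solving gives x = -2, y = -3.
Check: T·(-2, -3, -3) = (-4, -6, -6) = 2·(-2, -3, -3).

-2, -3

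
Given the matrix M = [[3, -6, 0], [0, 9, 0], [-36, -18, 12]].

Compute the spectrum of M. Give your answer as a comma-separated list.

Compute the characteristic polynomial p(s) = det(sI - M).
Expanding along the first row, p(s) = s^3 - 24s^2 + 171s - 324.
Since p(9) = 0, s = 9 is a root.
Factor out (s - 9): p(s) = (s - 9)·(s^2 - 15s + 36).
The quadratic factors as (s - 3)·(s - 12).
Eigenvalues: 3, 9, 12.

3, 9, 12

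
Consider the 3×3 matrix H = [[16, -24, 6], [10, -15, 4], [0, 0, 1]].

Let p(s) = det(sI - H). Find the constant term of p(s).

0

p(s) = s^3 - 2s^2 + s.
The constant term is 0.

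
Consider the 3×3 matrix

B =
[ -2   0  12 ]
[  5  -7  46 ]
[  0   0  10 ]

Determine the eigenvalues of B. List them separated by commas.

-7, -2, 10

Set up det(μI - B) = 0.
Expanding the 3×3 determinant: p(μ) = μ^3 - μ^2 - 76μ - 140.
Try μ = 10: p(10) = 0, so 10 is a root.
Factor out (μ - 10): p(μ) = (μ - 10)·(μ^2 + 9μ + 14).
The quadratic factors as (μ + 7)·(μ + 2).
Eigenvalues: -7, -2, 10.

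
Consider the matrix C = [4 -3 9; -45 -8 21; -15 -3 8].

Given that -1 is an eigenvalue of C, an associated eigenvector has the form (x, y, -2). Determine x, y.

We need (C + 1I)v = 0.
C + 1I = [[5, -3, 9], [-45, -7, 21], [-15, -3, 9]].
Row 1: (5)·x + (-3)·y + (9)·-2 = 0
Row 2: (-45)·x + (-7)·y + (21)·-2 = 0
Row 3: (-15)·x + (-3)·y + (9)·-2 = 0
Solving gives x = 0, y = -6.
Check: C·(0, -6, -2) = (0, 6, 2) = -1·(0, -6, -2).

0, -6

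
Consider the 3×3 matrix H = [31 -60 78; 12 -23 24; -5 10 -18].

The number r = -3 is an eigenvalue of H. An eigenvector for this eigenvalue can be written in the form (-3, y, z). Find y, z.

-3, -1

We need (H + 3I)v = 0.
H + 3I = [[34, -60, 78], [12, -20, 24], [-5, 10, -15]].
Row 1: (34)·-3 + (-60)·y + (78)·z = 0
Row 2: (12)·-3 + (-20)·y + (24)·z = 0
Row 3: (-5)·-3 + (10)·y + (-15)·z = 0
Solving gives y = -3, z = -1.
Check: H·(-3, -3, -1) = (9, 9, 3) = -3·(-3, -3, -1).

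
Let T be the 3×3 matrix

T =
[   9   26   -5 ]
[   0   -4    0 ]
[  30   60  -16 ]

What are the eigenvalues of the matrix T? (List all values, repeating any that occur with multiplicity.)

Set up det(μI - T) = 0.
Expanding along the first row, p(μ) = μ^3 + 11μ^2 + 34μ + 24.
Rational-root test: μ = -1 gives p(-1) = 0.
Dividing by (μ + 1) leaves μ^2 + 10μ + 24.
The quadratic factors as (μ + 6)·(μ + 4).
Eigenvalues: -6, -4, -1.

-6, -4, -1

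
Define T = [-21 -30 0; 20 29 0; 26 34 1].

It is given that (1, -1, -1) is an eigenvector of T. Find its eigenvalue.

Compute Tv: T·(1, -1, -1) = (9, -9, -9).
Since Tv = λv, compare component 1: 9 = λ·1, so λ = 9.

9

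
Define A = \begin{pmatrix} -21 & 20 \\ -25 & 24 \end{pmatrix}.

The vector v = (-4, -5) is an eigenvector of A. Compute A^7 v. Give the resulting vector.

(-65536, -81920)

First find the eigenvalue: Av = (-16, -20) = 4·(-4, -5), so λ = 4.
Then A^7 v = λ^7·v = 4^7·(-4, -5) = 16384·(-4, -5) = (-65536, -81920).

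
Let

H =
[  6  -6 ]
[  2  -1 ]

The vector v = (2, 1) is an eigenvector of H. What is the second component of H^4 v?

81

First find the eigenvalue: Hv = (6, 3) = 3·(2, 1), so λ = 3.
Then H^4 v = λ^4·v = 3^4·(2, 1) = 81·(2, 1) = (162, 81).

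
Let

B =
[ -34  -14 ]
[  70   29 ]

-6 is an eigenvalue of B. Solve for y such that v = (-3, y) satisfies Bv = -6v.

We need (B + 6I)v = 0.
B + 6I = [[-28, -14], [70, 35]].
Row 1: (-28)·-3 + (-14)·y = 0
Row 2: (70)·-3 + (35)·y = 0
Solving gives y = 6.
Check: B·(-3, 6) = (18, -36) = -6·(-3, 6).

6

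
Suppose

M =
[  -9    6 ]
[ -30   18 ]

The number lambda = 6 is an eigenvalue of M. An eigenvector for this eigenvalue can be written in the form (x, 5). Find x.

2

We need (M - 6I)v = 0.
M - 6I = [[-15, 6], [-30, 12]].
Row 1: (-15)·x + (6)·5 = 0
Row 2: (-30)·x + (12)·5 = 0
Solving gives x = 2.
Check: M·(2, 5) = (12, 30) = 6·(2, 5).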